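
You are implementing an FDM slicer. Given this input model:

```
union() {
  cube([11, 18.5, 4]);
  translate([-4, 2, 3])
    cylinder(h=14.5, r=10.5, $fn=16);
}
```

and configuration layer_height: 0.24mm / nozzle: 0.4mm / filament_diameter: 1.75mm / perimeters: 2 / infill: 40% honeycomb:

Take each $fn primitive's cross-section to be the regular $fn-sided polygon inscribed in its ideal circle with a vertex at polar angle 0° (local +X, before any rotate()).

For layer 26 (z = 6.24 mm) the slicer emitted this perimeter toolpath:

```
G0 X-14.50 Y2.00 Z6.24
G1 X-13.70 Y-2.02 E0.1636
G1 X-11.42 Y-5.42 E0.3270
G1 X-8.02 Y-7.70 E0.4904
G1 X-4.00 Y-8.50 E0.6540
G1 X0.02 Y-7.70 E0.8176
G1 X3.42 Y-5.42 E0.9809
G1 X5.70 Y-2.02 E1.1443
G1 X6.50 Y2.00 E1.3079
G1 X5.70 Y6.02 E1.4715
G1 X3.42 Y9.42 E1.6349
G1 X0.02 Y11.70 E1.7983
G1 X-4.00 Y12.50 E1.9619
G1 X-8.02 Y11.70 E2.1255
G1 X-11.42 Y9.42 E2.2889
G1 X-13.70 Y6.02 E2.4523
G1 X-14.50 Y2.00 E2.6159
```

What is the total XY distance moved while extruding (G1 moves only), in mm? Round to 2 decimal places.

65.54 mm

Sum the Euclidean lengths of each G1 segment: total = 65.54 mm.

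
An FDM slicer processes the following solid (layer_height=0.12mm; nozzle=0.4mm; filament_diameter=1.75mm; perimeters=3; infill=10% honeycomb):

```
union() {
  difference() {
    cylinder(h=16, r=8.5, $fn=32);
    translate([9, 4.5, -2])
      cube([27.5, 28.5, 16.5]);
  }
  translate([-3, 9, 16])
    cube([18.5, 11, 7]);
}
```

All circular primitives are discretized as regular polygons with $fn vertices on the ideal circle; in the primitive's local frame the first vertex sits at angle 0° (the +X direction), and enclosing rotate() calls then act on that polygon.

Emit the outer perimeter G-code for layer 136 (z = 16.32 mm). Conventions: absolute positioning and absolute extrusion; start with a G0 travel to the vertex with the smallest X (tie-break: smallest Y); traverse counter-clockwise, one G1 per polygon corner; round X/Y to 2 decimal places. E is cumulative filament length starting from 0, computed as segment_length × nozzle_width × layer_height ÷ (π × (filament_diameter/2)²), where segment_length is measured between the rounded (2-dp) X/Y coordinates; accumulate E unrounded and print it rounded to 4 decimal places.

G0 X-3.00 Y9.00 Z16.32
G1 X15.50 Y9.00 E0.3692
G1 X15.50 Y20.00 E0.5887
G1 X-3.00 Y20.00 E0.9579
G1 X-3.00 Y9.00 E1.1774

At z = 16.32 mm: the cylinder does not reach this height (z outside [0, 16]); the cube at (9, 4.5) is absent (z outside [-2, 14.5]); Taking the first minus the rest: the first operand is absent here, so nothing remains; the cube at (-3, 9) (footprint 18.5×11) is included at this height; Combining (union): only the 18.5×11 cube at (-3, 9) is present, so the union is just that shape — 1 connected region. The outline is a single polygon with 4 vertices. Extrusion per mm of travel: 0.4 × 0.12 / (π × 0.875²) = 0.019956. Accumulating E over each segment gives final E = 1.1774.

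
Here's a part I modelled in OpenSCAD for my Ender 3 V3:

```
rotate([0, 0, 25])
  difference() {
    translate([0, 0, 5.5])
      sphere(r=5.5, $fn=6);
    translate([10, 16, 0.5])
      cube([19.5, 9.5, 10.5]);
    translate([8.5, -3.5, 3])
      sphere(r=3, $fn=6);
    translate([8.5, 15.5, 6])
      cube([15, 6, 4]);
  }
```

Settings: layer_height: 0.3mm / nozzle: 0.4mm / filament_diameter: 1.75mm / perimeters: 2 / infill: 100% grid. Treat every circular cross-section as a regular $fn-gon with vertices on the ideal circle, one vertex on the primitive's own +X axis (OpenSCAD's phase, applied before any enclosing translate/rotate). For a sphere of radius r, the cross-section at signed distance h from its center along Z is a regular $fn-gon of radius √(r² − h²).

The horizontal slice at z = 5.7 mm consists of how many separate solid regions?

1

At z = 5.7 mm: the sphere: section is a regular 6-gon, circumradius = √(r²−h²) = √(5.5²−0.2²) = 5.496; the cube at (10, 16) is present — its section is the full 19.5×9.5 rectangle; the sphere at (8.5, -3.5): section is a regular 6-gon, circumradius = √(r²−h²) = √(3²−2.7²) = 1.308; the cube at (8.5, 15.5) is not intersected at this z (z outside [6, 10]); Subtracting the remaining from the first: starting from the r=5.5 sphere, the 19.5×9.5 cube at (10, 16) misses the remaining region (no effect); the r=3 sphere at (8.5, -3.5) misses the remaining region (no effect) — 1 connected region; (rotated 25° about Z; rotation is an isometry so areas/perimeters/island counts are preserved). The result has 1 disconnected region.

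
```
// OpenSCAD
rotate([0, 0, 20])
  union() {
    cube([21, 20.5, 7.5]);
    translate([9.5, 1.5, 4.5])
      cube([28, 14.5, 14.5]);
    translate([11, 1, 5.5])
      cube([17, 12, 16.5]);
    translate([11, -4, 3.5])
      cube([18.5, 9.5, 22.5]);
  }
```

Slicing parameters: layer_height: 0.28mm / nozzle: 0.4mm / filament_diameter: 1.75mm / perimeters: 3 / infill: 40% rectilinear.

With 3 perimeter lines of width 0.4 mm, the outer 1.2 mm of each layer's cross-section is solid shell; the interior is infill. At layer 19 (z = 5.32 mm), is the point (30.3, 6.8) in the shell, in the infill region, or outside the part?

outside

At z = 5.32 mm: the cube (footprint 21×20.5) is included at this height; the cube at (9.5, 1.5) is present — its section is the full 28×14.5 rectangle; the cube at (11, 1) is absent (z outside [5.5, 22]); the cube at (11, -4) (footprint 18.5×9.5) is included at this height; Merging all regions: the regions partially overlap (shared area 255.75 mm²), so overlapping operands fuse into one piece — 1 connected region; (rotated 20° about Z; rotation is an isometry so areas/perimeters/island counts are preserved). Overall, the cross-section is a single solid region. Undo the 20° rotation: the query point maps to (30.798, -3.973) in the un-rotated model frame. The nearest boundary edge runs (29.50, 1.50)→(29.50, -4.00); distance from the point to it = 1.30 mm. The point is not inside any of the regions above, so it lies outside the cross-section (1.30 mm from the nearest boundary).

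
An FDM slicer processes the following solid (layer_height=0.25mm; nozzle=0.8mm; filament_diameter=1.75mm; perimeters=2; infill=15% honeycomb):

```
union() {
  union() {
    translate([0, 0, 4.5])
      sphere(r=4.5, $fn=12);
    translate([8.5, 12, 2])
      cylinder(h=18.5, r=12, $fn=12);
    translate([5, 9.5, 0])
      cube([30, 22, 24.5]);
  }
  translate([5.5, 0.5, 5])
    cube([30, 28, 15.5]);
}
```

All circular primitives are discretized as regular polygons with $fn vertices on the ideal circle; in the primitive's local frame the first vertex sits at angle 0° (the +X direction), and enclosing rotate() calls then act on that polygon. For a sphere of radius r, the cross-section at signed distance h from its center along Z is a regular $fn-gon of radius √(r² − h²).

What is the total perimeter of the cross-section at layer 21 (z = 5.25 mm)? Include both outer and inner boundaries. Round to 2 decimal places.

146.95 mm

At z = 5.25 mm: the r=4.5 sphere slices to a regular 12-gon of circumradius 4.437 (√(r²−h²) with h=0.75 from center) (perimeter = 2·12·4.437·sin(180°/12) = 27.56 mm); the r=12 cylinder at (8.5, 12) gives a regular 12-gon of circumradius 12 (constant along its height) (perimeter = 2·12·12.000·sin(180°/12) = 74.54 mm); the 30×22 cube at (5, 9.5) contributes its full rectangle (perimeter 104.00 mm); Combining (union): the regions partially overlap (shared area 191.50 mm²), so the edge portions inside another operand are dropped and the merged outline is re-measured after clipping — boundary = 141.33 mm; the cube at (5.5, 0.5) (footprint 30×28) is included at this height (perimeter 116.00 mm); Combining (union): the regions partially overlap (shared area 665.70 mm²), so the edge portions inside another operand are dropped and the merged outline is re-measured after clipping — boundary = 146.95 mm. Overall, the cross-section is a single solid region. Total boundary length (outer) = 146.95 mm.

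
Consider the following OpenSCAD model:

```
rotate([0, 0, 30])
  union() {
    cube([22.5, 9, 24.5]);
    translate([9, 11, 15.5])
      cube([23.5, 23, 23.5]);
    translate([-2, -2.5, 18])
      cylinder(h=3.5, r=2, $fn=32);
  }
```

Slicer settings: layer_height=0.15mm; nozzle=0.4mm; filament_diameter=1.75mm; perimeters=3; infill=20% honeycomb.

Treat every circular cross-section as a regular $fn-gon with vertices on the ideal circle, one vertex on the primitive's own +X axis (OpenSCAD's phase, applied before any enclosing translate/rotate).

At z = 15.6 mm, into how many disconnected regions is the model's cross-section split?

At z = 15.6 mm: the cube (footprint 22.5×9) is included at this height; the 23.5×23 cube at (9, 11) contributes its full rectangle; the cylinder at (-2, -2.5) is absent (z outside [18, 21.5]); Taking the union: the 2 present regions are separate (no shared area or edge), so areas and boundary lengths simply add and each stays a separate island — 2 connected regions; (rotated 30° about Z; rotation is an isometry so areas/perimeters/island counts are preserved). The result has 2 disconnected regions.

2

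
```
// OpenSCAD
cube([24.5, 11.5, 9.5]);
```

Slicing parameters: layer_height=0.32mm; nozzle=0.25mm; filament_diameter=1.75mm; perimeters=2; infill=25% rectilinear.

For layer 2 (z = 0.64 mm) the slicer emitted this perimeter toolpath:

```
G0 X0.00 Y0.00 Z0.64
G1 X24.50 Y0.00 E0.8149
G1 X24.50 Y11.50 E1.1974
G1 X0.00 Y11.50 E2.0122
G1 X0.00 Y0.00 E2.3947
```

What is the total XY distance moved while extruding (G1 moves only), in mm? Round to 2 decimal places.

72.00 mm

Sum the Euclidean lengths of each G1 segment: total = 72.00 mm.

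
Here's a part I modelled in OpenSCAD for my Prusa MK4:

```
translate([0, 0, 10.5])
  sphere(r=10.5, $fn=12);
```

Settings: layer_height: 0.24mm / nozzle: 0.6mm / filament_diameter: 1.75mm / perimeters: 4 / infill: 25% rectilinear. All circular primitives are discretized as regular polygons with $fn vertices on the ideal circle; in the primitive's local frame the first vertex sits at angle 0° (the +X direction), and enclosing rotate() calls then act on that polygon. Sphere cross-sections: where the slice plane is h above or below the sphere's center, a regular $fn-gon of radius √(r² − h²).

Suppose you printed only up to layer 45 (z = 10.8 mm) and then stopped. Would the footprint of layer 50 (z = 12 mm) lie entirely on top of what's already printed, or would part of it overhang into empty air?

Compare the two slices. At z = 10.8: the r=10.5 sphere slices to a regular 12-gon of circumradius 10.496 (√(r²−h²) with h=0.3 from center) (area = (12/2)·10.496²·sin(360°/12) = 330.48 mm²). At z = 12: the sphere: section is a regular 12-gon, circumradius = √(r²−h²) = √(10.5²−1.5²) = 10.392 (area = (12/2)·10.392²·sin(360°/12) = 324.00 mm²). Checking containment: the cross-section at z = 12 is a subset of the cross-section at z = 10.8.

entirely on top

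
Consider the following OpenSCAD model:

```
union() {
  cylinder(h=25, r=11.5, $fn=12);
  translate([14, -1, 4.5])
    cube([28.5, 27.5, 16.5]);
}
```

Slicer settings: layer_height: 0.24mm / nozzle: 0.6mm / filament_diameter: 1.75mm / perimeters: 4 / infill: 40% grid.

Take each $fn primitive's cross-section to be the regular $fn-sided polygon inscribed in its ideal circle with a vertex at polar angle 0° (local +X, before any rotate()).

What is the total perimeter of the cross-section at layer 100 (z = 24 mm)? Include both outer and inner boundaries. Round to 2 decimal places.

At z = 24 mm: the r=11.5 cylinder contributes a regular 12-gon of circumradius 11.5 (perimeter = 2·12·11.500·sin(180°/12) = 71.43 mm); the cube at (14, -1) does not reach this height (z outside [4.5, 21]); Merging all regions: only the r=11.5 cylinder is present, so the union is just that shape — boundary = 71.43 mm. Overall, the cross-section is a single solid region. Total boundary length (outer) = 71.43 mm.

71.43 mm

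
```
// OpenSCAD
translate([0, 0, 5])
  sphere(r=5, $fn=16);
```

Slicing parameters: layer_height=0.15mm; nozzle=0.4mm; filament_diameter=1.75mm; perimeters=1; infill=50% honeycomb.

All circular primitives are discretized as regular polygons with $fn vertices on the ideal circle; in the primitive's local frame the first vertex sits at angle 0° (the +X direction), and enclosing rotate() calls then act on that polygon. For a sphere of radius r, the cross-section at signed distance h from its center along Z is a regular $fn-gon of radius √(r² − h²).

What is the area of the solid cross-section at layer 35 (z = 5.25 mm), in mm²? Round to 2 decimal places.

At z = 5.25 mm: the r=5 sphere slices to a regular 16-gon of circumradius 4.994 (√(r²−h²) with h=0.25 from center) (area = (16/2)·4.994²·sin(360°/16) = 76.35 mm²). Overall, the cross-section is a single solid region. Net area = 76.35 mm².

76.35 mm²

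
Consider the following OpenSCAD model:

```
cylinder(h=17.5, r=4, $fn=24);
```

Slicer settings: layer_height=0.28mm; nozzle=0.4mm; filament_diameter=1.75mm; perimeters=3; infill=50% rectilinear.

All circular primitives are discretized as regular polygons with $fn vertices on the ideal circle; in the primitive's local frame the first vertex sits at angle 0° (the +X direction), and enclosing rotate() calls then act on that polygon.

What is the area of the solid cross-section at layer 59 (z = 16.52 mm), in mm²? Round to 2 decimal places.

49.69 mm²

At z = 16.52 mm: the cylinder: section is a regular 24-gon, circumradius r=4 (area = (24/2)·4.000²·sin(360°/24) = 49.69 mm²). Overall, the cross-section is a single solid region. Net area = 49.69 mm².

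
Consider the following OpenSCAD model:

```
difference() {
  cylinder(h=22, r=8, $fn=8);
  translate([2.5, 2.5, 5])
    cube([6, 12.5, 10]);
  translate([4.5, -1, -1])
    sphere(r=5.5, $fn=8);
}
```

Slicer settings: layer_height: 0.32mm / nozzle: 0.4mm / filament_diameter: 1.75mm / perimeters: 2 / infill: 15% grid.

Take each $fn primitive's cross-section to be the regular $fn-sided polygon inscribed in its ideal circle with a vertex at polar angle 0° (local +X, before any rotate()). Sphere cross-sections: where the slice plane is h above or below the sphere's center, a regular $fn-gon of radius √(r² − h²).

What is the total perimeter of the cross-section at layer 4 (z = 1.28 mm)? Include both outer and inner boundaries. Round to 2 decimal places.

At z = 1.28 mm: the r=8 cylinder contributes a regular 8-gon of circumradius 8 (perimeter = 2·8·8.000·sin(180°/8) = 48.98 mm); the cube at (2.5, 2.5) does not reach this height (z outside [5, 15]); the r=5.5 sphere at (4.5, -1) contributes a regular 8-gon of circumradius √(5.5²−2.28²) = 5.005 (perimeter = 2·8·5.005·sin(180°/8) = 30.65 mm); Subtracting the remaining from the first: starting from the r=8 cylinder, the r=5.5 sphere at (4.5, -1) partially overlaps it — only the 58.57 mm² overlap (of its 70.86 mm²) is removed, clipping the outline — boundary = 58.74 mm. Overall, the cross-section is a single solid region. Total boundary length (outer) = 58.74 mm.

58.74 mm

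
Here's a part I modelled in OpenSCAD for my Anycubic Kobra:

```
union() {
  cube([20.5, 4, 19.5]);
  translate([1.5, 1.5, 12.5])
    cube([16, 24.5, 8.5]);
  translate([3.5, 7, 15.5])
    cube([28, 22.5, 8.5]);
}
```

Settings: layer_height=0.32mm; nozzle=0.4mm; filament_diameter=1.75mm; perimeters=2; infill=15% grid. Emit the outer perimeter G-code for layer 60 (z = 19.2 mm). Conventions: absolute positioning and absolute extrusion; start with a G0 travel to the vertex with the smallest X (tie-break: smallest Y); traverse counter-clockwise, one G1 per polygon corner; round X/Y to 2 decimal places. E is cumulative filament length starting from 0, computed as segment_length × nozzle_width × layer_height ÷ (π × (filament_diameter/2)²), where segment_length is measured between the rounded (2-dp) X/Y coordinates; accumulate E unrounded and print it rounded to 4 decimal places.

At z = 19.2 mm: the 20.5×4 cube contributes its full rectangle; the 16×24.5 cube at (1.5, 1.5) contributes its full rectangle; the 28×22.5 cube at (3.5, 7) contributes its full rectangle; Merging all regions: the regions partially overlap (shared area 306.00 mm²), so overlapping operands fuse into one piece — 1 connected region. The outline is a single polygon with 12 vertices. Extrusion per mm of travel: 0.4 × 0.32 / (π × 0.875²) = 0.053216. Accumulating E over each segment gives final E = 6.8117.

G0 X0.00 Y0.00 Z19.20
G1 X20.50 Y0.00 E1.0909
G1 X20.50 Y4.00 E1.3038
G1 X17.50 Y4.00 E1.4634
G1 X17.50 Y7.00 E1.6231
G1 X31.50 Y7.00 E2.3681
G1 X31.50 Y29.50 E3.5655
G1 X3.50 Y29.50 E5.0555
G1 X3.50 Y26.00 E5.2418
G1 X1.50 Y26.00 E5.3482
G1 X1.50 Y4.00 E6.5190
G1 X0.00 Y4.00 E6.5988
G1 X0.00 Y0.00 E6.8117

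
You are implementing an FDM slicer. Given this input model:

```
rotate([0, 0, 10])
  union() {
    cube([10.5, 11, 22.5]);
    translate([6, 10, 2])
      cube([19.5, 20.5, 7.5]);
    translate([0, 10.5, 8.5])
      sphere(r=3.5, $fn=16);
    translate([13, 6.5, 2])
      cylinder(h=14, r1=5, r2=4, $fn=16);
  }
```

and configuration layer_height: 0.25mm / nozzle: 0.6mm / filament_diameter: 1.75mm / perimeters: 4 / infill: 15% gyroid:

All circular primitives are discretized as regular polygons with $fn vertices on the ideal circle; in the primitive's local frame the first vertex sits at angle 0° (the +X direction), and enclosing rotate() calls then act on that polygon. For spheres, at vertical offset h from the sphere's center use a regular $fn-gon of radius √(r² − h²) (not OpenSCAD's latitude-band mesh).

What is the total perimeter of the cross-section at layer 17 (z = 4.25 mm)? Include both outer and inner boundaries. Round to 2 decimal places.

At z = 4.25 mm: the cube (footprint 10.5×11) is included at this height (perimeter 43.00 mm); the 19.5×20.5 cube at (6, 10) contributes its full rectangle (perimeter 80.00 mm); the sphere at (0, 10.5) is absent (|z−center|=4.250 > r=3.5); the cone at (13, 6.5) contributes a regular 16-gon of circumradius 4.839 (interpolated between r1=5 and r2=4 at t=0.161) (perimeter = 2·16·4.839·sin(180°/16) = 30.21 mm); Merging all regions: the regions partially overlap (shared area 23.06 mm²), so the edge portions inside another operand are dropped and the merged outline is re-measured after clipping — boundary = 112.79 mm; (whole slice rotated 10° about Z — lengths, areas and connectivity unchanged). Overall, the cross-section is a single solid region. Total boundary length (outer) = 112.79 mm.

112.79 mm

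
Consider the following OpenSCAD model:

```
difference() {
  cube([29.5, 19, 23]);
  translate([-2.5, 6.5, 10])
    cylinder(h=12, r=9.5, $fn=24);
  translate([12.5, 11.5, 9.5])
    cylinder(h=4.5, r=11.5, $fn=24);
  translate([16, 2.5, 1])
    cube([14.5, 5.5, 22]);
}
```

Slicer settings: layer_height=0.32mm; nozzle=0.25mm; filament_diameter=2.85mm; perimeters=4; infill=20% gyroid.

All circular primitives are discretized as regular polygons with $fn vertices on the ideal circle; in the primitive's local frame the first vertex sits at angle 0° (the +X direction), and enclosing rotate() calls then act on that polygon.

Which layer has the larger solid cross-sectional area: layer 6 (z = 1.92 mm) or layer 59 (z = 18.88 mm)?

Layer 6 (z = 1.92): the cube is present — its section is the full 29.5×19 rectangle (area 560.50 mm²); the cylinder at (-2.5, 6.5) does not reach this height (z outside [10, 22]); the cylinder at (12.5, 11.5) does not reach this height (z outside [9.5, 14]); the cube at (16, 2.5) is present — its section is the full 14.5×5.5 rectangle (area 79.75 mm²); Subtracting the remaining from the first: starting from the 29.5×19 cube (560.50 mm²), the 14.5×5.5 cube at (16, 2.5) partially overlaps it — only the 74.25 mm² overlap (of its 79.75 mm²) is removed, clipping the outline — area = 486.25 mm². So its area = 486.25 mm². Layer 59 (z = 18.88): the cube is present — its section is the full 29.5×19 rectangle (area 560.50 mm²); the r=9.5 cylinder at (-2.5, 6.5) gives a regular 24-gon of circumradius 9.5 (constant along its height) (area = (24/2)·9.500²·sin(360°/24) = 280.30 mm²); the cylinder at (12.5, 11.5) is absent (z outside [9.5, 14]); the cube at (16, 2.5) is present — its section is the full 14.5×5.5 rectangle (area 79.75 mm²); After the difference (first − rest): starting from the 29.5×19 cube (560.50 mm²), the r=9.5 cylinder at (-2.5, 6.5) partially overlaps it — only the 86.61 mm² overlap (of its 280.30 mm²) is removed, clipping the outline; the 14.5×5.5 cube at (16, 2.5) partially overlaps it — only the 74.25 mm² overlap (of its 79.75 mm²) is removed, clipping the outline — area = 399.64 mm². So its area = 399.64 mm². Layer 6 is larger (486.25 vs 399.64 mm²).

layer 6 (z = 1.92 mm)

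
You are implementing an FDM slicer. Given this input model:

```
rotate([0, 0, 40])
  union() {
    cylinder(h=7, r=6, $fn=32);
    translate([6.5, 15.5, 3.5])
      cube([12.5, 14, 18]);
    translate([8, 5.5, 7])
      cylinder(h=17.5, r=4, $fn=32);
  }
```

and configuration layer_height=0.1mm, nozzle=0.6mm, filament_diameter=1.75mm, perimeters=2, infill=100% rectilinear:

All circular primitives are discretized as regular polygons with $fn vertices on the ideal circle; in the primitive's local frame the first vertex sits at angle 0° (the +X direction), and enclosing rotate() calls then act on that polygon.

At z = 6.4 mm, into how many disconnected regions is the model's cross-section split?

At z = 6.4 mm: the r=6 cylinder contributes a regular 32-gon of circumradius 6; the cube at (6.5, 15.5) is present — its section is the full 12.5×14 rectangle; the cylinder at (8, 5.5) is not intersected at this z (z outside [7, 24.5]); Taking the union: the 2 present regions are separate (no shared area or edge), so areas and boundary lengths simply add and each stays a separate island — 2 connected regions; (whole slice rotated 40° about Z — lengths, areas and connectivity unchanged). The result has 2 disconnected regions.

2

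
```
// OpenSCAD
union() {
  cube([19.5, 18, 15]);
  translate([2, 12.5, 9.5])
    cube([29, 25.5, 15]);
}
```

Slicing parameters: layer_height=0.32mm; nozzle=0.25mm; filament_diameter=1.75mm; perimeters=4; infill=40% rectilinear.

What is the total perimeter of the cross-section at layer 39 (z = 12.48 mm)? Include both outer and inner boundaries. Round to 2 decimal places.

138.00 mm

At z = 12.48 mm: the 19.5×18 cube contributes its full rectangle (perimeter 75.00 mm); the cube at (2, 12.5) is present — its section is the full 29×25.5 rectangle (perimeter 109.00 mm); Combining (union): the regions partially overlap (shared area 96.25 mm²), so the edge portions inside another operand are dropped and the merged outline is re-measured after clipping — boundary = 138.00 mm. Overall, the cross-section is a single solid region. Total boundary length (outer) = 138.00 mm.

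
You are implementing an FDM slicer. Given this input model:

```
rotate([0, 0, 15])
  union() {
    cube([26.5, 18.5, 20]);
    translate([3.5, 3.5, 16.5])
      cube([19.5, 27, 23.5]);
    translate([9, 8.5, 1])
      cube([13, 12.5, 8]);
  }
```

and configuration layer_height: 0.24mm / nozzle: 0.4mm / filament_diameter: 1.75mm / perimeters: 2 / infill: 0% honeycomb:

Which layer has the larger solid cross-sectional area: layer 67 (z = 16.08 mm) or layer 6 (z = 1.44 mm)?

Layer 67 (z = 16.08): the cube (footprint 26.5×18.5) is included at this height (area 490.25 mm²); the cube at (3.5, 3.5) is not intersected at this z (z outside [16.5, 40]); the cube at (9, 8.5) is absent (z outside [1, 9]); Merging all regions: only the 26.5×18.5 cube is present, so the union is just that shape — area = 490.25 mm²; (rotated 15° about Z; rotation is an isometry so areas/perimeters/island counts are preserved). So its area = 490.25 mm². Layer 6 (z = 1.44): the cube is present — its section is the full 26.5×18.5 rectangle (area 490.25 mm²); the cube at (3.5, 3.5) is not intersected at this z (z outside [16.5, 40]); the 13×12.5 cube at (9, 8.5) contributes its full rectangle (area 162.50 mm²); Combining (union): the regions partially overlap — summed areas 652.75 mm² minus the doubly-counted overlap 130.00 mm² gives 522.75 mm² — area = 522.75 mm²; (rotated 15° about Z; rotation is an isometry so areas/perimeters/island counts are preserved). So its area = 522.75 mm². Layer 6 is larger (522.75 vs 490.25 mm²).

layer 6 (z = 1.44 mm)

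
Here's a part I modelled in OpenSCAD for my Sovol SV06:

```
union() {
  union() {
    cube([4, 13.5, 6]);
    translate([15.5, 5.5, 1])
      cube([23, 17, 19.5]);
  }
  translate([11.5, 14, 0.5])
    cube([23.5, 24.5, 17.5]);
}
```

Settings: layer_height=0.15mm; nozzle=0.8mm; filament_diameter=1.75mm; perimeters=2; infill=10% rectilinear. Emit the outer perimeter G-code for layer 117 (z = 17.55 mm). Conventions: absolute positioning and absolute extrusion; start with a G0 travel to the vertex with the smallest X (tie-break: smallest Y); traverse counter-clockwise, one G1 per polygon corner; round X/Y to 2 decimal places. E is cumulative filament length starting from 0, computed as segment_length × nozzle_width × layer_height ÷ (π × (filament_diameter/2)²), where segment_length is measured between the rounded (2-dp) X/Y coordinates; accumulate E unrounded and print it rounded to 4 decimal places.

At z = 17.55 mm: the cube is not intersected at this z (z outside [0, 6]); the cube at (15.5, 5.5) is present — its section is the full 23×17 rectangle; Combining (union): only the 23×17 cube at (15.5, 5.5) is present, so the union is just that shape — 1 connected region; the cube at (11.5, 14) (footprint 23.5×24.5) is included at this height; Combining (union): the regions partially overlap (shared area 165.75 mm²), so overlapping operands fuse into one piece — 1 connected region. The outline is a single polygon with 8 vertices. Extrusion per mm of travel: 0.8 × 0.15 / (π × 0.875²) = 0.049890. Accumulating E over each segment gives final E = 5.9868.

G0 X11.50 Y14.00 Z17.55
G1 X15.50 Y14.00 E0.1996
G1 X15.50 Y5.50 E0.6236
G1 X38.50 Y5.50 E1.7711
G1 X38.50 Y22.50 E2.6192
G1 X35.00 Y22.50 E2.7939
G1 X35.00 Y38.50 E3.5921
G1 X11.50 Y38.50 E4.7645
G1 X11.50 Y14.00 E5.9868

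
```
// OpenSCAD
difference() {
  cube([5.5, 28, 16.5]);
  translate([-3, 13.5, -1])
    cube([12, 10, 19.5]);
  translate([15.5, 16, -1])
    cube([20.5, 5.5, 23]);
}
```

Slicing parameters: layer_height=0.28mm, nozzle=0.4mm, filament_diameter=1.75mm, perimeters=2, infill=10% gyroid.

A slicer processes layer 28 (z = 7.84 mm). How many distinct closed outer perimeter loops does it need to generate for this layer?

At z = 7.84 mm: the cube is present — its section is the full 5.5×28 rectangle; the 12×10 cube at (-3, 13.5) contributes its full rectangle; the cube at (15.5, 16) is present — its section is the full 20.5×5.5 rectangle; After the difference (first − rest): starting from the 5.5×28 cube, the 12×10 cube at (-3, 13.5) partially overlaps it — only the 55.00 mm² overlap (of its 120.00 mm²) is removed, clipping the outline; the 20.5×5.5 cube at (15.5, 16) misses the remaining region (no effect) — 2 connected regions. The result has 2 disconnected regions.

2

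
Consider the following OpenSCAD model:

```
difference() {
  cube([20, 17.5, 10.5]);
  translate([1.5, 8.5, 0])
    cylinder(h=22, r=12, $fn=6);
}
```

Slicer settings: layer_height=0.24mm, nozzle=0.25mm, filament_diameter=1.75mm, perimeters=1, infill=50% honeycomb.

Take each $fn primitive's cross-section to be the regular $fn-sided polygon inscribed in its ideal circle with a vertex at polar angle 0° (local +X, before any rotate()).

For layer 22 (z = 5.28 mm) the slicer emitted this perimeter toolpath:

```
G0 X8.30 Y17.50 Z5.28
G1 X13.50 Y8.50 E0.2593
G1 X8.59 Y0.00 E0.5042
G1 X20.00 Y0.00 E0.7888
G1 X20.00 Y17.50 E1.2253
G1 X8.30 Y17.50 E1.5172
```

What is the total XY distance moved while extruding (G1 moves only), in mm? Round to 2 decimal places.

60.82 mm

Sum the Euclidean lengths of each G1 segment: total = 60.82 mm.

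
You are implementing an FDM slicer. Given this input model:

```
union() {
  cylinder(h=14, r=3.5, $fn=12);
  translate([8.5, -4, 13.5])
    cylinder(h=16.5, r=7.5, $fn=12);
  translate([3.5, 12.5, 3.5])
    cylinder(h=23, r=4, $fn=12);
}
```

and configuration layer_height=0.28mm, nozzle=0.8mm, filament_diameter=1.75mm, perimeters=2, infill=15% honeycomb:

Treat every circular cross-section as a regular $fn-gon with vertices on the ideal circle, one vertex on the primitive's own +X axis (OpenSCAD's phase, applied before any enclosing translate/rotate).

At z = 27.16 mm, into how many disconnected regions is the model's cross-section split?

1

At z = 27.16 mm: the cylinder is absent (z outside [0, 14]); the r=7.5 cylinder at (8.5, -4) gives a regular 12-gon of circumradius 7.5 (constant along its height); the cylinder at (3.5, 12.5) does not reach this height (z outside [3.5, 26.5]); Merging all regions: only the r=7.5 cylinder at (8.5, -4) is present, so the union is just that shape — 1 connected region. The result has 1 disconnected region.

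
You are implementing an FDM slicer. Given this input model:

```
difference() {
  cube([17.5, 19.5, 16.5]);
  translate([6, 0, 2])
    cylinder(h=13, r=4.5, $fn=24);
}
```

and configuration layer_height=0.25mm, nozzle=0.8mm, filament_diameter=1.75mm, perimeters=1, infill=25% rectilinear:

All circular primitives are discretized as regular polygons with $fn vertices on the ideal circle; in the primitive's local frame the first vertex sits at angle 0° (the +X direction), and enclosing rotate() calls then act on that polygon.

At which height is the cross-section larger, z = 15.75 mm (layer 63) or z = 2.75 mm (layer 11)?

Layer 63 (z = 15.75): the 17.5×19.5 cube contributes its full rectangle (area 341.25 mm²); the cylinder at (6, 0) does not reach this height (z outside [2, 15]); Taking the first minus the rest: none of the subtracted shapes is present at this height, so the 17.5×19.5 cube is unchanged — area = 341.25 mm². So its area = 341.25 mm². Layer 11 (z = 2.75): the 17.5×19.5 cube contributes its full rectangle (area 341.25 mm²); the cylinder at (6, 0): section is a regular 24-gon, circumradius r=4.5 (area = (24/2)·4.500²·sin(360°/24) = 62.89 mm²); Subtracting the remaining from the first: starting from the 17.5×19.5 cube (341.25 mm²), the r=4.5 cylinder at (6, 0) partially overlaps it — only the 31.45 mm² overlap (of its 62.89 mm²) is removed, clipping the outline — area = 309.80 mm². So its area = 309.80 mm². Layer 63 is larger (341.25 vs 309.80 mm²).

layer 63 (z = 15.75 mm)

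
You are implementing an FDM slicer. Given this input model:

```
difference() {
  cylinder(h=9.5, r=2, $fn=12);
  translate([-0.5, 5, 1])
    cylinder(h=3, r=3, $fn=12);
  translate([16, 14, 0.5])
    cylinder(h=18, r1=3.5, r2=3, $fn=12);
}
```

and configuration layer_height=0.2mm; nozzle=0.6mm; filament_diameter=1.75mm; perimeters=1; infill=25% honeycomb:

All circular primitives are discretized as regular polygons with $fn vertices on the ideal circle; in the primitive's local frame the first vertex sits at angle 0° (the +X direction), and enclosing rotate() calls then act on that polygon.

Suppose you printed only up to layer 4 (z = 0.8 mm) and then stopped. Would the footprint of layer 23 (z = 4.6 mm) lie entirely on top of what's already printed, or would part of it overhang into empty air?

Compare the two slices. At z = 0.8: the r=2 cylinder contributes a regular 12-gon of circumradius 2 (area = (12/2)·2.000²·sin(360°/12) = 12.00 mm²); the cylinder at (-0.5, 5) is absent (z outside [1, 4]); the cone at (16, 14) (r1=3.5→r2=3) has section circumradius 3.492 here — a regular 12-gon (area = (12/2)·3.492²·sin(360°/12) = 36.58 mm²); After the difference (first − rest): starting from the r=2 cylinder (12.00 mm²), the cone at (16, 14) misses the remaining region (no effect) — area = 12.00 mm². At z = 4.6: the r=2 cylinder contributes a regular 12-gon of circumradius 2 (area = (12/2)·2.000²·sin(360°/12) = 12.00 mm²); the cylinder at (-0.5, 5) does not reach this height (z outside [1, 4]); the cone at (16, 14) contributes a regular 12-gon of circumradius 3.386 (interpolated between r1=3.5 and r2=3 at t=0.228) (area = (12/2)·3.386²·sin(360°/12) = 34.40 mm²); Subtracting the remaining from the first: starting from the r=2 cylinder (12.00 mm²), the cone at (16, 14) misses the remaining region (no effect) — area = 12.00 mm². Checking containment: the cross-section at z = 4.6 is a subset of the cross-section at z = 0.8.

entirely on top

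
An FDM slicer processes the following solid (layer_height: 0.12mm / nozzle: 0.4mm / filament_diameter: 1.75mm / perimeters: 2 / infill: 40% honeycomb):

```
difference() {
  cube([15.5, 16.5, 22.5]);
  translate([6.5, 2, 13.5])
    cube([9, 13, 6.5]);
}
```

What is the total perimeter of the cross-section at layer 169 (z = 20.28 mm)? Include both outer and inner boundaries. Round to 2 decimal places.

At z = 20.28 mm: the 15.5×16.5 cube contributes its full rectangle (perimeter 64.00 mm); the cube at (6.5, 2) is not intersected at this z (z outside [13.5, 20]); After the difference (first − rest): none of the subtracted shapes is present at this height, so the 15.5×16.5 cube is unchanged — boundary = 64.00 mm. Overall, the cross-section is a single solid region. Total boundary length (outer) = 64.00 mm.

64.00 mm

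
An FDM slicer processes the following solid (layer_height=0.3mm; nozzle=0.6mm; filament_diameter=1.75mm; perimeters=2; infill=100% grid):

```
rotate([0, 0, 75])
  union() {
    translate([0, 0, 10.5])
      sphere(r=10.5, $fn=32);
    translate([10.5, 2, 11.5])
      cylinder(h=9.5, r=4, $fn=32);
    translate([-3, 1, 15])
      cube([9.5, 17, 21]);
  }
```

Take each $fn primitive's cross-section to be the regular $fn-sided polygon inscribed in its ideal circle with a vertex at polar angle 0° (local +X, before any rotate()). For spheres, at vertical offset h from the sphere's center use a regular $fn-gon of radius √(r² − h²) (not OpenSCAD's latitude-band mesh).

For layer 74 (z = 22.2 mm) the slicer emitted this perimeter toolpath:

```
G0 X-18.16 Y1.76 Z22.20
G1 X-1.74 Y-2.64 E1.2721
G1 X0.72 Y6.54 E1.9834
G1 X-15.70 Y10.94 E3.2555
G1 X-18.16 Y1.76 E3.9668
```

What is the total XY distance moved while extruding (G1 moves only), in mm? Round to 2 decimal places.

Sum the Euclidean lengths of each G1 segment: total = 53.01 mm.

53.01 mm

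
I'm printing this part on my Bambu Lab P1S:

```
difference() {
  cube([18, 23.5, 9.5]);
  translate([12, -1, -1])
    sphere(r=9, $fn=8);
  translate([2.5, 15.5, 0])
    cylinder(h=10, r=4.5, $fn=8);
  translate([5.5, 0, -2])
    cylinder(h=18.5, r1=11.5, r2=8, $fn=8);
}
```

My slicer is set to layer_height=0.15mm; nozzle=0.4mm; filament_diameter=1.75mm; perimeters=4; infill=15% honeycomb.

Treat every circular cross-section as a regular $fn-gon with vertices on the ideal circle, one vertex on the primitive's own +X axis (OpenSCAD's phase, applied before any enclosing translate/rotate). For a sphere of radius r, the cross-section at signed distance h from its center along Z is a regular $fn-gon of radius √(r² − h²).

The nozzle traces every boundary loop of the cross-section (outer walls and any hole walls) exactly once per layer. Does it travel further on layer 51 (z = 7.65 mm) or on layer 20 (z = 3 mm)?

Layer 51 (z = 7.65): the 18×23.5 cube contributes its full rectangle (perimeter 83.00 mm); the sphere at (12, -1): section is a regular 8-gon, circumradius = √(r²−h²) = √(9²−8.65²) = 2.485 (perimeter = 2·8·2.485·sin(180°/8) = 15.22 mm); the r=4.5 cylinder at (2.5, 15.5) gives a regular 8-gon of circumradius 4.5 (constant along its height) (perimeter = 2·8·4.500·sin(180°/8) = 27.55 mm); the cone at (5.5, 0): at t=0.522 of its height the radius interpolates to r₁+(r₂−r₁)t = 9.674, giving a regular 8-gon of that circumradius (perimeter = 2·8·9.674·sin(180°/8) = 59.24 mm); Taking the first minus the rest: starting from the 18×23.5 cube, the r=9 sphere at (12, -1) partially overlaps it — only the 4.18 mm² overlap (of its 17.47 mm²) is removed, clipping the outline; the r=4.5 cylinder at (2.5, 15.5) partially overlaps it — only the 48.55 mm² overlap (of its 57.28 mm²) is removed, clipping the outline; the cone at (5.5, 0) partially overlaps it — only the 108.94 mm² overlap (of its 264.72 mm²) is removed, clipping the outline — boundary = 93.45 mm. So its perimeter = 93.45 mm. Layer 20 (z = 3): the 18×23.5 cube contributes its full rectangle (perimeter 83.00 mm); the r=9 sphere at (12, -1) slices to a regular 8-gon of circumradius 8.062 (√(r²−h²) with h=4 from center) (perimeter = 2·8·8.062·sin(180°/8) = 49.36 mm); the r=4.5 cylinder at (2.5, 15.5) contributes a regular 8-gon of circumradius 4.5 (perimeter = 2·8·4.500·sin(180°/8) = 27.55 mm); the cone at (5.5, 0): at t=0.270 of its height the radius interpolates to r₁+(r₂−r₁)t = 10.554, giving a regular 8-gon of that circumradius (perimeter = 2·8·10.554·sin(180°/8) = 64.62 mm); Taking the first minus the rest: starting from the 18×23.5 cube, the r=9 sphere at (12, -1) partially overlaps it — only the 72.94 mm² overlap (of its 183.85 mm²) is removed, clipping the outline; the r=4.5 cylinder at (2.5, 15.5) partially overlaps it — only the 48.55 mm² overlap (of its 57.28 mm²) is removed, clipping the outline; the cone at (5.5, 0) partially overlaps it — only the 74.46 mm² overlap (of its 315.05 mm²) is removed, clipping the outline — boundary = 85.56 mm. So its perimeter = 85.56 mm. Layer 51 is larger (93.45 vs 85.56 mm).

layer 51 (z = 7.65 mm)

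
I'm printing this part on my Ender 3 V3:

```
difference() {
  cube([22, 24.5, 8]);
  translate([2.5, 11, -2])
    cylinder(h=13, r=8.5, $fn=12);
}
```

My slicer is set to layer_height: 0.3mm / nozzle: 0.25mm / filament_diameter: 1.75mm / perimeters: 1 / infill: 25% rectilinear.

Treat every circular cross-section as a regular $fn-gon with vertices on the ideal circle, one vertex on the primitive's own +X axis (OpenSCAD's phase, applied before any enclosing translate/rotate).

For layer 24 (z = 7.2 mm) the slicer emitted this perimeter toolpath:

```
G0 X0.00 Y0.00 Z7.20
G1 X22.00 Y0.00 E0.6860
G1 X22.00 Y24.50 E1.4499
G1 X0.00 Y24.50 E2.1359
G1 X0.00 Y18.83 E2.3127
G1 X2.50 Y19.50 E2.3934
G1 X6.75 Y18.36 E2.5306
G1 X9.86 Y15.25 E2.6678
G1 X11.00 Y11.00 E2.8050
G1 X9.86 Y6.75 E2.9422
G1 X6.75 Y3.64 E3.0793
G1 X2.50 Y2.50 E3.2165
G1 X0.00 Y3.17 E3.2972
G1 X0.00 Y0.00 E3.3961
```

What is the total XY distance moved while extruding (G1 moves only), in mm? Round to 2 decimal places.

Sum the Euclidean lengths of each G1 segment: total = 108.91 mm.

108.91 mm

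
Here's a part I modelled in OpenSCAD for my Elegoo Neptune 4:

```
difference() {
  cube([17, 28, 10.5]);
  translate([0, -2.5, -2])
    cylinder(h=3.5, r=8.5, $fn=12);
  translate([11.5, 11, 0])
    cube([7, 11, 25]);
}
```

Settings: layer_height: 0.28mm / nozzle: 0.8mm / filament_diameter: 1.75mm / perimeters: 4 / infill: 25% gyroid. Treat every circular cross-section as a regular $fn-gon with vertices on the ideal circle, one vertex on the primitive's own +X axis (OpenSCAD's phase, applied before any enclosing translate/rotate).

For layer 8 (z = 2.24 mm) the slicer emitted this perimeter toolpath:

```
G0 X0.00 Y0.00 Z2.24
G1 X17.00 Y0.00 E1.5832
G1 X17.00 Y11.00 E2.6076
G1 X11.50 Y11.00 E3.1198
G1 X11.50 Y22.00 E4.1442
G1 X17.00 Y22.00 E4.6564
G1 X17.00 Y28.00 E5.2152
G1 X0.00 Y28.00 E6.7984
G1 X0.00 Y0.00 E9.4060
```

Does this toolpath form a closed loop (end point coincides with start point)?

Start point (G0): (0.00, 0.00). End point (last G1): the path returns to the start — closed.

yes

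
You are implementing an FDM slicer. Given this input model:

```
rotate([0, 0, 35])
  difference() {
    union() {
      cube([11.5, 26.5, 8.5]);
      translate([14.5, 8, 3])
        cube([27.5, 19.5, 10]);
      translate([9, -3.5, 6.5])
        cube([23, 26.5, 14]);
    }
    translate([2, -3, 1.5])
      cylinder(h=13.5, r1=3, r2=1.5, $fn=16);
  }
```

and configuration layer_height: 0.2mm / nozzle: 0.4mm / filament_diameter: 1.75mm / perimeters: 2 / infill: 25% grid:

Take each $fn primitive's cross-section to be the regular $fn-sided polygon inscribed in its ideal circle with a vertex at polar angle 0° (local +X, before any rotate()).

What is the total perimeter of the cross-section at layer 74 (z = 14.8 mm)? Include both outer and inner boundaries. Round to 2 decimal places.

99.00 mm

At z = 14.8 mm: the cube is not intersected at this z (z outside [0, 8.5]); the cube at (14.5, 8) is not intersected at this z (z outside [3, 13]); the cube at (9, -3.5) is present — its section is the full 23×26.5 rectangle (perimeter 99.00 mm); Taking the union: only the 23×26.5 cube at (9, -3.5) is present, so the union is just that shape — boundary = 99.00 mm; the cone at (2, -3) contributes a regular 16-gon of circumradius 1.522 (interpolated between r1=3 and r2=1.5 at t=0.985) (perimeter = 2·16·1.522·sin(180°/16) = 9.50 mm); Taking the first minus the rest: starting from that combined region, the cone at (2, -3) misses the remaining region (no effect) — boundary = 99.00 mm; (whole slice rotated 35° about Z — lengths, areas and connectivity unchanged). Overall, the cross-section is a single solid region. Total boundary length (outer) = 99.00 mm.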